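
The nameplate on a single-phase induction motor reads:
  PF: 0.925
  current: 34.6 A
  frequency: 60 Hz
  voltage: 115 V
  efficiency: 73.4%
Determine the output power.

P_in = V·I·cosφ = 115 × 34.6 × 0.925 = 3681 W
P_out = η·P_in = 0.734 × 3681 = 2702 W

2.7 kW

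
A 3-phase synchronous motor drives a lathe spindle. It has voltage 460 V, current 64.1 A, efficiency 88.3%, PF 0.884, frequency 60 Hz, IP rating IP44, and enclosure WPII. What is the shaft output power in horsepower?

53.4 HP

P_in = √3·V·I·cosφ = 1.732 × 460 × 64.1 × 0.884 = 45146 W
P_out = η·P_in = 0.883 × 45146 = 39864 W
= 39864/746 = 53.4 HP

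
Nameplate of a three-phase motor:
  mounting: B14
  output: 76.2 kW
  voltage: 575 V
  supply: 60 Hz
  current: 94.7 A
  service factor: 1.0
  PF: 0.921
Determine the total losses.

P_in = √3·V·I·cosφ = 1.732×575×94.7×0.921 = 86861 W
P_out = 76200 W
Losses = P_in − P_out = 86861 − 76200 = 10661 W

10700 W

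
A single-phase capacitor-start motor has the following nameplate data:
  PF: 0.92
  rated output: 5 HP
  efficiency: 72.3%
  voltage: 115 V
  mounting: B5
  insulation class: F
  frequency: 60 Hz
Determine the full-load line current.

P_out = 5 × 746 = 3730 W
P_in = P_out / η = 3730 / 0.723 = 5159 W
I = P_in / (V·cosφ) = 5159 / (115 × 0.92) = 48.8 A

48.8 A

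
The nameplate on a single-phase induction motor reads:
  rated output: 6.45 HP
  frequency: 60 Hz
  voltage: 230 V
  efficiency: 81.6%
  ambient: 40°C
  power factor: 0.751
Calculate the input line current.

P_out = 6.45 × 746 = 4812 W
P_in = P_out / η = 4812 / 0.816 = 5897 W
I = P_in / (V·cosφ) = 5897 / (230 × 0.751) = 34.1 A

34.1 A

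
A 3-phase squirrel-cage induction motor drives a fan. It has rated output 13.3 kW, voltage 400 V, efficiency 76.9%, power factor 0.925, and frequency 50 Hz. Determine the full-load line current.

27 A

P_out = 13.3 kW = 13300 W
P_in = P_out / η = 13300 / 0.769 = 17295 W
I_L = P_in / (√3·V_L·cosφ) = 17295 / (1.732 × 400 × 0.925) = 27 A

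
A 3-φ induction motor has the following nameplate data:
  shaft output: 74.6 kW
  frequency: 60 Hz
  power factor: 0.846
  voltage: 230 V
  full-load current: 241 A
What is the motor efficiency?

91.8 %

P_out = 74.6 kW = 74600 W
P_in = √3·V_L·I_L·cosφ = 1.732 × 230 × 241 × 0.846 = 81220 W
η = P_out / P_in = 74600 / 81220 = 0.918 = 91.8%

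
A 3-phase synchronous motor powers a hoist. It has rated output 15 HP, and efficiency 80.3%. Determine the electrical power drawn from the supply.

P_out = 15 × 746 = 11190 W
P_in = P_out/η = 11190/0.803 = 13935 W = 13.9 kW

13.9 kW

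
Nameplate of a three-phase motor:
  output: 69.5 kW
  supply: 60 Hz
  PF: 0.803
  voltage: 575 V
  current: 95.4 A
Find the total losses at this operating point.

P_in = √3·V·I·cosφ = 1.732×575×95.4×0.803 = 76292 W
P_out = 69500 W
Losses = P_in − P_out = 76292 − 69500 = 6792 W

6.79 kW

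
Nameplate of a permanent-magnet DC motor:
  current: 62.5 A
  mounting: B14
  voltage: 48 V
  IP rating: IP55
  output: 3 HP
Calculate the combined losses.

762 W

P_in = V·I = 48×62.5 = 3000 W
P_out = 3×746 = 2238 W
Losses = P_in − P_out = 3000 − 2238 = 762 W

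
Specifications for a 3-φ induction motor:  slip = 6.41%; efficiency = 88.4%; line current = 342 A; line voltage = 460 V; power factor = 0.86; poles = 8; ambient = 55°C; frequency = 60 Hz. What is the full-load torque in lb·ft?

P_in = √3·V·I·cosφ = 1.732 × 460 × 342 × 0.86 = 234331 W
P_out = η·P_in = 0.884 × 234331 = 207149 W
n_s = 120×60/8 = 900 rpm; n = 900×(1−0.0641) = 842 rpm
ω = 2π×842/60 = 88.17 rad/s
τ = P_out/ω = 207149/88.17 = 2349 N·m
In lb·ft: 2349/1.356 = 1730 lb·ft

1730 lb·ft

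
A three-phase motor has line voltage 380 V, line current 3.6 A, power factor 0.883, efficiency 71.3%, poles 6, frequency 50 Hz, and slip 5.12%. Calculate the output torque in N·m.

15 N·m

P_in = √3·V·I·cosφ = 1.732 × 380 × 3.6 × 0.883 = 2092 W
P_out = η·P_in = 0.713 × 2092 = 1492 W
n_s = 120×50/6 = 1000 rpm; n = 1000×(1−0.0512) = 949 rpm
ω = 2π×949/60 = 99.38 rad/s
τ = P_out/ω = 1492/99.38 = 15 N·m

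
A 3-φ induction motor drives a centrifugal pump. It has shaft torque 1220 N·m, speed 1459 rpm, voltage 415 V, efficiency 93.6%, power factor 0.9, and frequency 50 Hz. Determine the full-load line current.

ω = 2π×1459/60 = 152.8 rad/s; P_out = τω = 1220 × 152.8 = 186416 W
P_in = P_out / η = 186416 / 0.936 = 199162 W
I_L = P_in / (√3·V_L·cosφ) = 199162 / (1.732 × 415 × 0.9) = 308 A

308 A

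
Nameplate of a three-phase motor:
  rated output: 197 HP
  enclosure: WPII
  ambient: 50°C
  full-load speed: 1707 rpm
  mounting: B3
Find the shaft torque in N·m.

822 N·m

P_out = 197 × 746 = 146962 W
ω = 2π × 1707/60 = 178.8 rad/s
τ = P_out/ω = 146962/178.8 = 822 N·m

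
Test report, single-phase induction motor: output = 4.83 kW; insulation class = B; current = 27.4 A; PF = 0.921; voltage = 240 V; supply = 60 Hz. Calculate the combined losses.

P_in = V·I·cosφ = 240×27.4×0.921 = 6056 W
P_out = 4830 W
Losses = P_in − P_out = 6056 − 4830 = 1226 W

1.23 kW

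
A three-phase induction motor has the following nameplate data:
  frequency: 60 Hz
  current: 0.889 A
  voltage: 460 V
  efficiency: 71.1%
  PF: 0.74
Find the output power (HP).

P_in = √3·V·I·cosφ = 1.732 × 460 × 0.889 × 0.74 = 524 W
P_out = η·P_in = 0.711 × 524 = 373 W
= 373/746 = 0.5 HP

0.5 HP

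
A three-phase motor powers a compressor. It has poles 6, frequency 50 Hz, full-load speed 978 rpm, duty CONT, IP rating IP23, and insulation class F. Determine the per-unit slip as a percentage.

2.20 %

n_s = 120f/p = 120×50/6 = 1000 rpm
s = (n_s − n)/n_s = (1000 − 978)/1000 = 0.0220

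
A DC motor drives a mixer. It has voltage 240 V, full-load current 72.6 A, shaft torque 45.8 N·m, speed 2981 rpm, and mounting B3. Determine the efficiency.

ω = 2π × 2981/60 = 312.2 rad/s; P_out = τω = 45.8 × 312.2 = 14299 W
P_in = V·I = 240 × 72.6 = 17424 W
η = P_out / P_in = 14299 / 17424 = 0.821 = 82.1%

82.1 %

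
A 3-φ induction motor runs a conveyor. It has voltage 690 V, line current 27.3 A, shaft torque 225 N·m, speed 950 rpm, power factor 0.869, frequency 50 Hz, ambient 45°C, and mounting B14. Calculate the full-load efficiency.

78.9 %

ω = 2π × 950/60 = 99.48 rad/s; P_out = τω = 225 × 99.48 = 22383 W
P_in = √3·V_L·I_L·cosφ = 1.732 × 690 × 27.3 × 0.869 = 28352 W
η = P_out / P_in = 22383 / 28352 = 0.789 = 78.9%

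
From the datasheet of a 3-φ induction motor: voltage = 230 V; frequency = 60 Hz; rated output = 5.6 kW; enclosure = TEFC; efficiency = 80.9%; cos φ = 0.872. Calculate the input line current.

P_out = 5.6 kW = 5600 W
P_in = P_out / η = 5600 / 0.809 = 6922 W
I_L = P_in / (√3·V_L·cosφ) = 6922 / (1.732 × 230 × 0.872) = 19.9 A

19.9 A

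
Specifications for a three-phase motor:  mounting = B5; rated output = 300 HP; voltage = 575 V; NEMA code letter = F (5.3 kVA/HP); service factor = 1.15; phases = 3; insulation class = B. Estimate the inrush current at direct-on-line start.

S_LR = 5.3 × 300 = 1590 kVA
I_LR = S_LR/(√3·V_L) = 1590000/(1.732×575) = 1600 A

1600 A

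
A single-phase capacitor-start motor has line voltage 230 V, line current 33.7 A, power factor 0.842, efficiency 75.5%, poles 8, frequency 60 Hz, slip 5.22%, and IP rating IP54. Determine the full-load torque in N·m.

P_in = V·I·cosφ = 230 × 33.7 × 0.842 = 6526 W
P_out = η·P_in = 0.755 × 6526 = 4927 W
n_s = 120×60/8 = 900 rpm; n = 900×(1−0.0522) = 853 rpm
ω = 2π×853/60 = 89.33 rad/s
τ = P_out/ω = 4927/89.33 = 55.2 N·m

55.2 N·m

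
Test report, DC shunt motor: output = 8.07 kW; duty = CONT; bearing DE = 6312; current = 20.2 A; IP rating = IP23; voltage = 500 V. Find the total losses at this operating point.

2030 W

P_in = V·I = 500×20.2 = 10100 W
P_out = 8070 W
Losses = P_in − P_out = 10100 − 8070 = 2030 W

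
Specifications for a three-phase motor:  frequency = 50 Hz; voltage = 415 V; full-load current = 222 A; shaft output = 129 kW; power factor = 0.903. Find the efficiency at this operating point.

89.5 %

P_out = 129 kW = 129000 W
P_in = √3·V_L·I_L·cosφ = 1.732 × 415 × 222 × 0.903 = 144091 W
η = P_out / P_in = 129000 / 144091 = 0.895 = 89.5%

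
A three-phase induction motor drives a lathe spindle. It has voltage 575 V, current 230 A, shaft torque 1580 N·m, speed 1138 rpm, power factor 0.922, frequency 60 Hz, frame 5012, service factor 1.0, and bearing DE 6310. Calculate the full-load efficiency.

89.2 %

ω = 2π × 1138/60 = 119.2 rad/s; P_out = τω = 1580 × 119.2 = 188336 W
P_in = √3·V_L·I_L·cosφ = 1.732 × 575 × 230 × 0.922 = 211191 W
η = P_out / P_in = 188336 / 211191 = 0.892 = 89.2%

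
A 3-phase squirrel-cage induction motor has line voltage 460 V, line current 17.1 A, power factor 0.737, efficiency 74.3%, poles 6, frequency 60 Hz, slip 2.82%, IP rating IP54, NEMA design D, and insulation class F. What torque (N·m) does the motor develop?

P_in = √3·V·I·cosφ = 1.732 × 460 × 17.1 × 0.737 = 10041 W
P_out = η·P_in = 0.743 × 10041 = 7460 W
n_s = 120×60/6 = 1200 rpm; n = 1200×(1−0.0282) = 1166 rpm
ω = 2π×1166/60 = 122.1 rad/s
τ = P_out/ω = 7460/122.1 = 61.1 N·m

61.1 N·m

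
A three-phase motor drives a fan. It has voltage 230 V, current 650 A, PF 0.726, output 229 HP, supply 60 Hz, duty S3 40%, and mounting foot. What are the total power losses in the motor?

17200 W

P_in = √3·V·I·cosφ = 1.732×230×650×0.726 = 187986 W
P_out = 229×746 = 170834 W
Losses = P_in − P_out = 187986 − 170834 = 17152 W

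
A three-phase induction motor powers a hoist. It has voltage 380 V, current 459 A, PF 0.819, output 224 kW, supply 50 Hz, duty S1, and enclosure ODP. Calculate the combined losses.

P_in = √3·V·I·cosφ = 1.732×380×459×0.819 = 247416 W
P_out = 224000 W
Losses = P_in − P_out = 247416 − 224000 = 23416 W

23400 W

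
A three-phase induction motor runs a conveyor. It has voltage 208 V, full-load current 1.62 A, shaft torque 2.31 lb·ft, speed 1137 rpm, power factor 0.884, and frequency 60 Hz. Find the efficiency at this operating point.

τ = 2.31 lb·ft × 1.356 = 3.132 N·m
ω = 2π × 1137/60 = 119.1 rad/s; P_out = τω = 3.132 × 119.1 = 373 W
P_in = √3·V_L·I_L·cosφ = 1.732 × 208 × 1.62 × 0.884 = 516 W
η = P_out / P_in = 373 / 516 = 0.723 = 72.3%

72.3 %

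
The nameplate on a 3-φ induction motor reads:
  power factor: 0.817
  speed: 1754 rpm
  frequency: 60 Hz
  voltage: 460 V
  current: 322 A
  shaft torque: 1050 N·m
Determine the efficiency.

92.0 %

ω = 2π × 1754/60 = 183.7 rad/s; P_out = τω = 1050 × 183.7 = 192885 W
P_in = √3·V_L·I_L·cosφ = 1.732 × 460 × 322 × 0.817 = 209596 W
η = P_out / P_in = 192885 / 209596 = 0.920 = 92.0%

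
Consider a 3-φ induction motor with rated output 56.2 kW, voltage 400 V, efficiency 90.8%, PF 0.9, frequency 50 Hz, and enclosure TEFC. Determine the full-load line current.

P_out = 56.2 kW = 56200 W
P_in = P_out / η = 56200 / 0.908 = 61894 W
I_L = P_in / (√3·V_L·cosφ) = 61894 / (1.732 × 400 × 0.9) = 99.3 A

99.3 A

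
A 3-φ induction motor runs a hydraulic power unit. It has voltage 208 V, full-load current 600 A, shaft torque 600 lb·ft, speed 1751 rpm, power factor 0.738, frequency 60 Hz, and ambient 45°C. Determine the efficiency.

τ = 600 lb·ft × 1.356 = 813.6 N·m
ω = 2π × 1751/60 = 183.4 rad/s; P_out = τω = 813.6 × 183.4 = 149214 W
P_in = √3·V_L·I_L·cosφ = 1.732 × 208 × 600 × 0.738 = 159521 W
η = P_out / P_in = 149214 / 159521 = 0.935 = 93.5%

93.5 %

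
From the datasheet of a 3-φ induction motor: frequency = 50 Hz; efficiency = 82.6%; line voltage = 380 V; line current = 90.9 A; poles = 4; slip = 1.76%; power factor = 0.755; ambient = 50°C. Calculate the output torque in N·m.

P_in = √3·V·I·cosφ = 1.732 × 380 × 90.9 × 0.755 = 45169 W
P_out = η·P_in = 0.826 × 45169 = 37310 W
n_s = 120×50/4 = 1500 rpm; n = 1500×(1−0.0176) = 1474 rpm
ω = 2π×1474/60 = 154.4 rad/s
τ = P_out/ω = 37310/154.4 = 242 N·m

242 N·m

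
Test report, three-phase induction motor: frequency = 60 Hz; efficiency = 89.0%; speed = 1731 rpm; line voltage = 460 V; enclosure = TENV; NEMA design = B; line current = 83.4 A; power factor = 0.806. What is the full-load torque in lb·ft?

194 lb·ft

P_in = √3·V·I·cosφ = 1.732 × 460 × 83.4 × 0.806 = 53556 W
P_out = η·P_in = 0.89 × 53556 = 47665 W
n = 1731 rpm
ω = 2π×1731/60 = 181.3 rad/s
τ = P_out/ω = 47665/181.3 = 262.9 N·m
In lb·ft: 262.9/1.356 = 194 lb·ft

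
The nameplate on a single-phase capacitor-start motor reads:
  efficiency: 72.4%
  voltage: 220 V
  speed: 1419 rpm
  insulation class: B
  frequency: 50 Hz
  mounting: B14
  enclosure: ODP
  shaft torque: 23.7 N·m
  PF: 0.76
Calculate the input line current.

29.1 A

ω = 2π×1419/60 = 148.6 rad/s; P_out = τω = 23.7 × 148.6 = 3522 W
P_in = P_out / η = 3522 / 0.724 = 4865 W
I = P_in / (V·cosφ) = 4865 / (220 × 0.76) = 29.1 A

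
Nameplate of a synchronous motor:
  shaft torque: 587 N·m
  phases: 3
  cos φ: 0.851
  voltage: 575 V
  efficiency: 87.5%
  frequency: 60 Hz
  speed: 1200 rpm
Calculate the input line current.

ω = 2π×1200/60 = 125.7 rad/s; P_out = τω = 587 × 125.7 = 73786 W
P_in = P_out / η = 73786 / 0.875 = 84327 W
I_L = P_in / (√3·V_L·cosφ) = 84327 / (1.732 × 575 × 0.851) = 99.5 A

99.5 A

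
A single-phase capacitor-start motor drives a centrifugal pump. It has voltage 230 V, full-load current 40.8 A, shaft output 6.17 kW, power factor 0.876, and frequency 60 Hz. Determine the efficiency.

P_out = 6.17 kW = 6170 W
P_in = V·I·cosφ = 230 × 40.8 × 0.876 = 8220 W
η = P_out / P_in = 6170 / 8220 = 0.751 = 75.1%

75.1 %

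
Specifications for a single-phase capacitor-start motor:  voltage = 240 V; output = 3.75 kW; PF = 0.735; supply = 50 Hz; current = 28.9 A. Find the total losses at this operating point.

P_in = V·I·cosφ = 240×28.9×0.735 = 5098 W
P_out = 3750 W
Losses = P_in − P_out = 5098 − 3750 = 1348 W

1.35 kW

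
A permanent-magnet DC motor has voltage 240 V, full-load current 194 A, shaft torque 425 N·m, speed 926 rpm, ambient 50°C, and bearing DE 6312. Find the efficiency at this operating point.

88.5 %

ω = 2π × 926/60 = 96.97 rad/s; P_out = τω = 425 × 96.97 = 41212 W
P_in = V·I = 240 × 194 = 46560 W
η = P_out / P_in = 41212 / 46560 = 0.885 = 88.5%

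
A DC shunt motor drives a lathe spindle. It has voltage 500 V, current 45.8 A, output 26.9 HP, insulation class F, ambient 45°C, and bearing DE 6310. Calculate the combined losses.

P_in = V·I = 500×45.8 = 22900 W
P_out = 26.9×746 = 20067 W
Losses = P_in − P_out = 22900 − 20067 = 2833 W

2.83 kW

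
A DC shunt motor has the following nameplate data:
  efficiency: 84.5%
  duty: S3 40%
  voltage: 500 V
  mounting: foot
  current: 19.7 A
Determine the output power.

P_in = V·I = 500 × 19.7 = 9850 W
P_out = η·P_in = 0.845 × 9850 = 8323 W

8.32 kW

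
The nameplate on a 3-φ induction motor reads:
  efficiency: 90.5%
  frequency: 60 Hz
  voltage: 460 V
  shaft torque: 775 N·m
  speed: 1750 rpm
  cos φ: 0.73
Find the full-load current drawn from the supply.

270 A

ω = 2π×1750/60 = 183.3 rad/s; P_out = τω = 775 × 183.3 = 142058 W
P_in = P_out / η = 142058 / 0.905 = 156970 W
I_L = P_in / (√3·V_L·cosφ) = 156970 / (1.732 × 460 × 0.73) = 270 A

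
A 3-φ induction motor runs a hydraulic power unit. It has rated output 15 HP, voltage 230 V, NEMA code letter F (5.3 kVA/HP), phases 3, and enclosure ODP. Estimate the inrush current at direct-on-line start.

S_LR = 5.3 × 15 = 79.5 kVA
I_LR = S_LR/(√3·V_L) = 79500/(1.732×230) = 200 A

200 A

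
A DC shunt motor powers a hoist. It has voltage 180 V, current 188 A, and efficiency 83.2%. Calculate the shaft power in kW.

28.2 kW

P_in = V·I = 180 × 188 = 33840 W
P_out = η·P_in = 0.832 × 33840 = 28155 W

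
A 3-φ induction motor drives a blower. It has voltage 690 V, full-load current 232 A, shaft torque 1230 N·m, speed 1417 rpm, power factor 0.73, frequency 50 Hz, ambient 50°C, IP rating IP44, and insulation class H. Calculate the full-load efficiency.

ω = 2π × 1417/60 = 148.4 rad/s; P_out = τω = 1230 × 148.4 = 182532 W
P_in = √3·V_L·I_L·cosφ = 1.732 × 690 × 232 × 0.73 = 202399 W
η = P_out / P_in = 182532 / 202399 = 0.902 = 90.2%

90.2 %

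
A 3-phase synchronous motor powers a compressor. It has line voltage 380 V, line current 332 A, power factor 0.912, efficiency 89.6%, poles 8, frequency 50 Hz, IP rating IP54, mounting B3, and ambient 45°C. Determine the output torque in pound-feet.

1680 lb·ft

P_in = √3·V·I·cosφ = 1.732 × 380 × 332 × 0.912 = 199280 W
P_out = η·P_in = 0.896 × 199280 = 178555 W
n = n_s = 120×50/8 = 750 rpm (synchronous)
ω = 2π×750/60 = 78.54 rad/s
τ = P_out/ω = 178555/78.54 = 2273 N·m
In lb·ft: 2273/1.356 = 1680 lb·ft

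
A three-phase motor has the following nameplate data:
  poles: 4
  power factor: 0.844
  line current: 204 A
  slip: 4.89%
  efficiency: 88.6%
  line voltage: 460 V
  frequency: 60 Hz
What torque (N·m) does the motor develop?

678 N·m

P_in = √3·V·I·cosφ = 1.732 × 460 × 204 × 0.844 = 137176 W
P_out = η·P_in = 0.886 × 137176 = 121538 W
n_s = 120×60/4 = 1800 rpm; n = 1800×(1−0.0489) = 1712 rpm
ω = 2π×1712/60 = 179.3 rad/s
τ = P_out/ω = 121538/179.3 = 678 N·m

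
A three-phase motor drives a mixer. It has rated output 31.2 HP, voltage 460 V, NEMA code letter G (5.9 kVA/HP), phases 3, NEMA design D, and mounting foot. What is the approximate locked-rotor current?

S_LR = 5.9 × 31.2 = 184.08 kVA
I_LR = S_LR/(√3·V_L) = 184080/(1.732×460) = 231 A

231 A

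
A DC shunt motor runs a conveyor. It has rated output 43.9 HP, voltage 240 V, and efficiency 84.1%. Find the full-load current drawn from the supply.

162 A

P_out = 43.9 × 746 = 32749 W
P_in = P_out / η = 32749 / 0.841 = 38941 W
I = P_in / V = 38941 / 240 = 162 A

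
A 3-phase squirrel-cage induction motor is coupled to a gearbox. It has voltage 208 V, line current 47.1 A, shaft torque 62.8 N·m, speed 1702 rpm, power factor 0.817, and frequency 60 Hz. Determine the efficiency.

80.7 %

ω = 2π × 1702/60 = 178.2 rad/s; P_out = τω = 62.8 × 178.2 = 11191 W
P_in = √3·V_L·I_L·cosφ = 1.732 × 208 × 47.1 × 0.817 = 13863 W
η = P_out / P_in = 11191 / 13863 = 0.807 = 80.7%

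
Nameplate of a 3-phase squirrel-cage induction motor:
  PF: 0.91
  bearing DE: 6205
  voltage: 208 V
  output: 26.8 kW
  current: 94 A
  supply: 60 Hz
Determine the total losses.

4020 W

P_in = √3·V·I·cosφ = 1.732×208×94×0.91 = 30816 W
P_out = 26800 W
Losses = P_in − P_out = 30816 − 26800 = 4016 W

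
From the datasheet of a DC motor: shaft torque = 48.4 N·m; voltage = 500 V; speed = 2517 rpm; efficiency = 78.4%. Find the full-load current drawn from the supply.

32.5 A

ω = 2π×2517/60 = 263.6 rad/s; P_out = τω = 48.4 × 263.6 = 12758 W
P_in = P_out / η = 12758 / 0.784 = 16273 W
I = P_in / V = 16273 / 500 = 32.5 A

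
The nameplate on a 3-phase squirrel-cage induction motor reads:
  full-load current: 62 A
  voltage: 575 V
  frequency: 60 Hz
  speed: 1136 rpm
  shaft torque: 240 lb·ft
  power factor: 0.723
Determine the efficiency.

86.7 %

τ = 240 lb·ft × 1.356 = 325.4 N·m
ω = 2π × 1136/60 = 119 rad/s; P_out = τω = 325.4 × 119 = 38723 W
P_in = √3·V_L·I_L·cosφ = 1.732 × 575 × 62 × 0.723 = 44642 W
η = P_out / P_in = 38723 / 44642 = 0.867 = 86.7%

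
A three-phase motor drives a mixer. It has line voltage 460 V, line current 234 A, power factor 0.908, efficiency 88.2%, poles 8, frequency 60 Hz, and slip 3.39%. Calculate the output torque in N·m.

P_in = √3·V·I·cosφ = 1.732 × 460 × 234 × 0.908 = 169281 W
P_out = η·P_in = 0.882 × 169281 = 149306 W
n_s = 120×60/8 = 900 rpm; n = 900×(1−0.0339) = 869 rpm
ω = 2π×869/60 = 91 rad/s
τ = P_out/ω = 149306/91 = 1640 N·m

1640 N·m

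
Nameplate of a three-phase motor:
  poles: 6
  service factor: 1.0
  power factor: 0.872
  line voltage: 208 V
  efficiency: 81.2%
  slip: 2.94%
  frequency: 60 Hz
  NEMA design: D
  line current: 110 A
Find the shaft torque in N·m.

P_in = √3·V·I·cosφ = 1.732 × 208 × 110 × 0.872 = 34556 W
P_out = η·P_in = 0.812 × 34556 = 28059 W
n_s = 120×60/6 = 1200 rpm; n = 1200×(1−0.0294) = 1165 rpm
ω = 2π×1165/60 = 122 rad/s
τ = P_out/ω = 28059/122 = 230 N·m

230 N·m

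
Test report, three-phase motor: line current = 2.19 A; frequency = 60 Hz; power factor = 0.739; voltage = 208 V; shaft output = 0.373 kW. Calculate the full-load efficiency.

64.0 %

P_out = 0.373 kW = 373 W
P_in = √3·V_L·I_L·cosφ = 1.732 × 208 × 2.19 × 0.739 = 583 W
η = P_out / P_in = 373 / 583 = 0.640 = 64.0%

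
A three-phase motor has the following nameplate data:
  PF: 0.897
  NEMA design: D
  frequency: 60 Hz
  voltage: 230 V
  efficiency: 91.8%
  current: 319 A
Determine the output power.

P_in = √3·V·I·cosφ = 1.732 × 230 × 319 × 0.897 = 113988 W
P_out = η·P_in = 0.918 × 113988 = 104641 W

105 kW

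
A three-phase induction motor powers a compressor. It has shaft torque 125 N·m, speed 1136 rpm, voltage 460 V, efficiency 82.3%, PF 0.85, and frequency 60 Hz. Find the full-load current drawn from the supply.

26.7 A

ω = 2π×1136/60 = 119 rad/s; P_out = τω = 125 × 119 = 14875 W
P_in = P_out / η = 14875 / 0.823 = 18074 W
I_L = P_in / (√3·V_L·cosφ) = 18074 / (1.732 × 460 × 0.85) = 26.7 A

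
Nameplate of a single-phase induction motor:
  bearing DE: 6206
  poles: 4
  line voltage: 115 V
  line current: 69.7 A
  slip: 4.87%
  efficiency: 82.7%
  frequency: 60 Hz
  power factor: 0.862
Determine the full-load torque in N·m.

P_in = V·I·cosφ = 115 × 69.7 × 0.862 = 6909 W
P_out = η·P_in = 0.827 × 6909 = 5714 W
n_s = 120×60/4 = 1800 rpm; n = 1800×(1−0.0487) = 1712 rpm
ω = 2π×1712/60 = 179.3 rad/s
τ = P_out/ω = 5714/179.3 = 31.9 N·m

31.9 N·m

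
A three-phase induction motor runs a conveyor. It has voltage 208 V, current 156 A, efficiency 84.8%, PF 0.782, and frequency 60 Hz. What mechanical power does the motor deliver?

P_in = √3·V·I·cosφ = 1.732 × 208 × 156 × 0.782 = 43948 W
P_out = η·P_in = 0.848 × 43948 = 37268 W

37.3 kW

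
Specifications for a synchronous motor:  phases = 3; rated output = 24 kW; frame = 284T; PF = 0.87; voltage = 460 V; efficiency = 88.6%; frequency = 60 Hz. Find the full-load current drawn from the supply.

P_out = 24 kW = 24000 W
P_in = P_out / η = 24000 / 0.886 = 27088 W
I_L = P_in / (√3·V_L·cosφ) = 27088 / (1.732 × 460 × 0.87) = 39.1 A

39.1 A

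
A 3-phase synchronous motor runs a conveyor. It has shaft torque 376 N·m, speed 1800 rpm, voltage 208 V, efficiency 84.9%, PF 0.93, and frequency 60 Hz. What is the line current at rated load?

ω = 2π×1800/60 = 188.5 rad/s; P_out = τω = 376 × 188.5 = 70876 W
P_in = P_out / η = 70876 / 0.849 = 83482 W
I_L = P_in / (√3·V_L·cosφ) = 83482 / (1.732 × 208 × 0.93) = 249 A

249 A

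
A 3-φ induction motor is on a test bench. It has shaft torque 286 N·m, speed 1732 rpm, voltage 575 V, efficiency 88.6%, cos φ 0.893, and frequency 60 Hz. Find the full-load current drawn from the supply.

ω = 2π×1732/60 = 181.4 rad/s; P_out = τω = 286 × 181.4 = 51880 W
P_in = P_out / η = 51880 / 0.886 = 58555 W
I_L = P_in / (√3·V_L·cosφ) = 58555 / (1.732 × 575 × 0.893) = 65.8 A

65.8 A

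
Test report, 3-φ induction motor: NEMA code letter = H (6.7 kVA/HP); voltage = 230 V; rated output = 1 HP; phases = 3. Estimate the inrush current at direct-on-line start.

S_LR = 6.7 × 1 = 6.7 kVA
I_LR = S_LR/(√3·V_L) = 6700/(1.732×230) = 16.8 A

16.8 A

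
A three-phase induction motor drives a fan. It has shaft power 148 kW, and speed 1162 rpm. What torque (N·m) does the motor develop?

1220 N·m

ω = 2π × 1162/60 = 121.7 rad/s
τ = P/ω = 148000/121.7 = 1220 N·m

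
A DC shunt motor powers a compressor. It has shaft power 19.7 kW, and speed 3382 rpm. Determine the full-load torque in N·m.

ω = 2π × 3382/60 = 354.2 rad/s
τ = P/ω = 19700/354.2 = 55.6 N·m

55.6 N·m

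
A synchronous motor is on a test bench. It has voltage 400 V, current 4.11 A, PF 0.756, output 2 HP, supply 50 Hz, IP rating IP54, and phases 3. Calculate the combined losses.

661 W

P_in = √3·V·I·cosφ = 1.732×400×4.11×0.756 = 2153 W
P_out = 2×746 = 1492 W
Losses = P_in − P_out = 2153 − 1492 = 661 W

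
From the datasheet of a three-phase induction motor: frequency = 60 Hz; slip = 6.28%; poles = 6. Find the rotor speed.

1125 rpm

n_s = 120f/p = 120×60/6 = 1200 rpm
n = n_s(1 − s) = 1200 × (1 − 0.0628) = 1125 rpm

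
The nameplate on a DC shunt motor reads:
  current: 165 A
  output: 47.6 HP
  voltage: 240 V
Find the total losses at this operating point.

4090 W

P_in = V·I = 240×165 = 39600 W
P_out = 47.6×746 = 35510 W
Losses = P_in − P_out = 39600 − 35510 = 4090 W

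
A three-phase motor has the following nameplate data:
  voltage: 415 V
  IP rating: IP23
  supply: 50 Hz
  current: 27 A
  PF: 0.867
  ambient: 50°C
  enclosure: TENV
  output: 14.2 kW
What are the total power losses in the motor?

P_in = √3·V·I·cosφ = 1.732×415×27×0.867 = 16826 W
P_out = 14200 W
Losses = P_in − P_out = 16826 − 14200 = 2626 W

2630 W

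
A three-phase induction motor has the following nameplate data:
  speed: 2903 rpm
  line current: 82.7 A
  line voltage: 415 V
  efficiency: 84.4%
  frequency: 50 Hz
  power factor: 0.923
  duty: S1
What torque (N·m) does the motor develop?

152 N·m

P_in = √3·V·I·cosφ = 1.732 × 415 × 82.7 × 0.923 = 54866 W
P_out = η·P_in = 0.844 × 54866 = 46307 W
n = 2903 rpm
ω = 2π×2903/60 = 304 rad/s
τ = P_out/ω = 46307/304 = 152 N·m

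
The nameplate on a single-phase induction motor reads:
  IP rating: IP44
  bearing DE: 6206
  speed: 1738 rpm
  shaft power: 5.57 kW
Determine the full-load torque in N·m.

30.6 N·m

ω = 2π × 1738/60 = 182 rad/s
τ = P/ω = 5570/182 = 30.6 N·m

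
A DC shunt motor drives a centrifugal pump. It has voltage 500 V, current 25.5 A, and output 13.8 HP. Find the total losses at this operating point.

P_in = V·I = 500×25.5 = 12750 W
P_out = 13.8×746 = 10295 W
Losses = P_in − P_out = 12750 − 10295 = 2455 W

2.46 kW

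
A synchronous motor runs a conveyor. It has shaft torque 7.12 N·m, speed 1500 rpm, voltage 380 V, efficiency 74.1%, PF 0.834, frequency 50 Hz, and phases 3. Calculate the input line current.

ω = 2π×1500/60 = 157.1 rad/s; P_out = τω = 7.12 × 157.1 = 1119 W
P_in = P_out / η = 1119 / 0.741 = 1510 W
I_L = P_in / (√3·V_L·cosφ) = 1510 / (1.732 × 380 × 0.834) = 2.75 A

2.75 A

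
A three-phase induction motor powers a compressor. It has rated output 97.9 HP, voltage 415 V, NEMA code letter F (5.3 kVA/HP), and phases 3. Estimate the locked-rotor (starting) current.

722 A

S_LR = 5.3 × 97.9 = 518.87 kVA
I_LR = S_LR/(√3·V_L) = 518870/(1.732×415) = 722 A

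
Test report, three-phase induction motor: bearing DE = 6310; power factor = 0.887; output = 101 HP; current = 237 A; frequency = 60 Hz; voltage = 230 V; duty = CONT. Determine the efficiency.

90.0 %

P_out = 101 × 746 = 75346 W
P_in = √3·V_L·I_L·cosφ = 1.732 × 230 × 237 × 0.887 = 83743 W
η = P_out / P_in = 75346 / 83743 = 0.900 = 90.0%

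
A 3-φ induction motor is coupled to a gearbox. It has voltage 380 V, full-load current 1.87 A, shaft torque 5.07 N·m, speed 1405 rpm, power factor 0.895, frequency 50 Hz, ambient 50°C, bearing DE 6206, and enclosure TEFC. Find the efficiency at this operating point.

ω = 2π × 1405/60 = 147.1 rad/s; P_out = τω = 5.07 × 147.1 = 746 W
P_in = √3·V_L·I_L·cosφ = 1.732 × 380 × 1.87 × 0.895 = 1102 W
η = P_out / P_in = 746 / 1102 = 0.677 = 67.7%

67.7 %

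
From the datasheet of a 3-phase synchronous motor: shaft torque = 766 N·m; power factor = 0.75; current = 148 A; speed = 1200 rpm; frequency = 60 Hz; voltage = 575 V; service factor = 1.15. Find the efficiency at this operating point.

ω = 2π × 1200/60 = 125.7 rad/s; P_out = τω = 766 × 125.7 = 96286 W
P_in = √3·V_L·I_L·cosφ = 1.732 × 575 × 148 × 0.75 = 110545 W
η = P_out / P_in = 96286 / 110545 = 0.871 = 87.1%

87.1 %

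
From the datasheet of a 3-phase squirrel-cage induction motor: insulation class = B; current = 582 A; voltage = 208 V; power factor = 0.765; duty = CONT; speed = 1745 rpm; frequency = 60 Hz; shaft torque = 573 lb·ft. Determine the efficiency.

88.5 %

τ = 573 lb·ft × 1.356 = 777 N·m
ω = 2π × 1745/60 = 182.7 rad/s; P_out = τω = 777 × 182.7 = 141958 W
P_in = √3·V_L·I_L·cosφ = 1.732 × 208 × 582 × 0.765 = 160397 W
η = P_out / P_in = 141958 / 160397 = 0.885 = 88.5%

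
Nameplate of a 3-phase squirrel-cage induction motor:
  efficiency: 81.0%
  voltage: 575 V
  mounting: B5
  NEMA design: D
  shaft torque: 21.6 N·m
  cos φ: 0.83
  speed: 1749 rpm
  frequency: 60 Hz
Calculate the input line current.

5.91 A

ω = 2π×1749/60 = 183.2 rad/s; P_out = τω = 21.6 × 183.2 = 3957 W
P_in = P_out / η = 3957 / 0.810 = 4885 W
I_L = P_in / (√3·V_L·cosφ) = 4885 / (1.732 × 575 × 0.83) = 5.91 A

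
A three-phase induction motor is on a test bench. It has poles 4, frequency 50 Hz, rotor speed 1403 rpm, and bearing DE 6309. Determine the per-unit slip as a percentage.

6.5 %

n_s = 120f/p = 120×50/4 = 1500 rpm
s = (n_s − n)/n_s = (1500 − 1403)/1500 = 0.0647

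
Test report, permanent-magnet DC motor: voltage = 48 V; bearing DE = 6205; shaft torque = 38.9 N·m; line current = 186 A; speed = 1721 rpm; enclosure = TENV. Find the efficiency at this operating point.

78.5 %

ω = 2π × 1721/60 = 180.2 rad/s; P_out = τω = 38.9 × 180.2 = 7010 W
P_in = V·I = 48 × 186 = 8928 W
η = P_out / P_in = 7010 / 8928 = 0.785 = 78.5%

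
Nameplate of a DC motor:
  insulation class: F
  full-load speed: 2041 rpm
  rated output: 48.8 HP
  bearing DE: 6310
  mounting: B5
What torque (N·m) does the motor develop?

170 N·m

P_out = 48.8 × 746 = 36405 W
ω = 2π × 2041/60 = 213.7 rad/s
τ = P_out/ω = 36405/213.7 = 170 N·m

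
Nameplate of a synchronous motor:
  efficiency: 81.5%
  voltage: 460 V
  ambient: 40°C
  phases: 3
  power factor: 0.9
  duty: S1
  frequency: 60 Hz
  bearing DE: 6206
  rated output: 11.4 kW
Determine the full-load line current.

P_out = 11.4 kW = 11400 W
P_in = P_out / η = 11400 / 0.815 = 13988 W
I_L = P_in / (√3·V_L·cosφ) = 13988 / (1.732 × 460 × 0.9) = 19.5 A

19.5 A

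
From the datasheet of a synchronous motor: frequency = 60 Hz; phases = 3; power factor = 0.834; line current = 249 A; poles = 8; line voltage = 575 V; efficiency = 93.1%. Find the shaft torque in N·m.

2040 N·m

P_in = √3·V·I·cosφ = 1.732 × 575 × 249 × 0.834 = 206815 W
P_out = η·P_in = 0.931 × 206815 = 192545 W
n = n_s = 120×60/8 = 900 rpm (synchronous)
ω = 2π×900/60 = 94.25 rad/s
τ = P_out/ω = 192545/94.25 = 2040 N·m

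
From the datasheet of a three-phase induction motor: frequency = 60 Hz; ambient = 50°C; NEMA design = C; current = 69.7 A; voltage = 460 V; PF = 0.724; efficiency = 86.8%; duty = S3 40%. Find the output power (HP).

46.8 HP

P_in = √3·V·I·cosφ = 1.732 × 460 × 69.7 × 0.724 = 40205 W
P_out = η·P_in = 0.868 × 40205 = 34898 W
= 34898/746 = 46.8 HP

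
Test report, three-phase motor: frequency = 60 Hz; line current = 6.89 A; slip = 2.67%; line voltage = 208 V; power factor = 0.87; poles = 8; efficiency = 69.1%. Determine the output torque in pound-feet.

P_in = √3·V·I·cosφ = 1.732 × 208 × 6.89 × 0.87 = 2159 W
P_out = η·P_in = 0.691 × 2159 = 1492 W
n_s = 120×60/8 = 900 rpm; n = 900×(1−0.0267) = 876 rpm
ω = 2π×876/60 = 91.73 rad/s
τ = P_out/ω = 1492/91.73 = 16.27 N·m
In lb·ft: 16.27/1.356 = 12 lb·ft

12 lb·ft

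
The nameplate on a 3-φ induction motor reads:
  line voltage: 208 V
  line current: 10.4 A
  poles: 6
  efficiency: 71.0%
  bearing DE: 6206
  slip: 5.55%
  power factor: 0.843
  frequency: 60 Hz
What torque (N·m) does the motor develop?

P_in = √3·V·I·cosφ = 1.732 × 208 × 10.4 × 0.843 = 3158 W
P_out = η·P_in = 0.71 × 3158 = 2242 W
n_s = 120×60/6 = 1200 rpm; n = 1200×(1−0.0555) = 1133 rpm
ω = 2π×1133/60 = 118.6 rad/s
τ = P_out/ω = 2242/118.6 = 18.9 N·m

18.9 N·m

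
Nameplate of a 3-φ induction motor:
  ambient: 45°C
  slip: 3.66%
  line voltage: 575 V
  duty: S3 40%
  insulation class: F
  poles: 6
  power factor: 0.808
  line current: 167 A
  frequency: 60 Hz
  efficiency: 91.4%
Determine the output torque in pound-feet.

748 lb·ft

P_in = √3·V·I·cosφ = 1.732 × 575 × 167 × 0.808 = 134383 W
P_out = η·P_in = 0.914 × 134383 = 122826 W
n_s = 120×60/6 = 1200 rpm; n = 1200×(1−0.0366) = 1156 rpm
ω = 2π×1156/60 = 121.1 rad/s
τ = P_out/ω = 122826/121.1 = 1014 N·m
In lb·ft: 1014/1.356 = 748 lb·ft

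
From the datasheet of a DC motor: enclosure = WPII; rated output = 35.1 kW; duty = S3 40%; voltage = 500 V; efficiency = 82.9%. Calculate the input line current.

84.7 A

P_out = 35.1 kW = 35100 W
P_in = P_out / η = 35100 / 0.829 = 42340 W
I = P_in / V = 42340 / 500 = 84.7 A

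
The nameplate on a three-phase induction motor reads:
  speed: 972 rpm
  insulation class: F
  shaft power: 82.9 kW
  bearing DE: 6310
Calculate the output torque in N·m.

814 N·m

ω = 2π × 972/60 = 101.8 rad/s
τ = P/ω = 82900/101.8 = 814 N·m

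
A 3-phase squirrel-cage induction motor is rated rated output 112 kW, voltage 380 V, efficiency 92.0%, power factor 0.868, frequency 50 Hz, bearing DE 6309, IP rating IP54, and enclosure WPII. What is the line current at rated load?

P_out = 112 kW = 112000 W
P_in = P_out / η = 112000 / 0.920 = 121739 W
I_L = P_in / (√3·V_L·cosφ) = 121739 / (1.732 × 380 × 0.868) = 213 A

213 A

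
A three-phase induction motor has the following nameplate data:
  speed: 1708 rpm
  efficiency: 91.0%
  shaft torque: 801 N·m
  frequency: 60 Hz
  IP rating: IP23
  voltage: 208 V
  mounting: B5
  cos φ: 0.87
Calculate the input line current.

ω = 2π×1708/60 = 178.9 rad/s; P_out = τω = 801 × 178.9 = 143299 W
P_in = P_out / η = 143299 / 0.910 = 157471 W
I_L = P_in / (√3·V_L·cosφ) = 157471 / (1.732 × 208 × 0.87) = 502 A

502 A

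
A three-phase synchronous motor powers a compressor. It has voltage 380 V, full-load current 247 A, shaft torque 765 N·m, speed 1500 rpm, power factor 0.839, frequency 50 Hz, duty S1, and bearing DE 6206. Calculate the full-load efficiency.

ω = 2π × 1500/60 = 157.1 rad/s; P_out = τω = 765 × 157.1 = 120182 W
P_in = √3·V_L·I_L·cosφ = 1.732 × 380 × 247 × 0.839 = 136392 W
η = P_out / P_in = 120182 / 136392 = 0.881 = 88.1%

88.1 %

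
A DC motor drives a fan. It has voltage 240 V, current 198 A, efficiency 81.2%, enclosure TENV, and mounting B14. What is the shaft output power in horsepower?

51.7 HP

P_in = V·I = 240 × 198 = 47520 W
P_out = η·P_in = 0.812 × 47520 = 38586 W
= 38586/746 = 51.7 HP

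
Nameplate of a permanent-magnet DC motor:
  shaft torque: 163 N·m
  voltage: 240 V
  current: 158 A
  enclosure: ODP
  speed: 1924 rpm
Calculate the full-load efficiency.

86.6 %

ω = 2π × 1924/60 = 201.5 rad/s; P_out = τω = 163 × 201.5 = 32845 W
P_in = V·I = 240 × 158 = 37920 W
η = P_out / P_in = 32845 / 37920 = 0.866 = 86.6%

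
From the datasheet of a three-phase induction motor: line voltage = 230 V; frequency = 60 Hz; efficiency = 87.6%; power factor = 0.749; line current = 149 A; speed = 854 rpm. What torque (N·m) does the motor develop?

P_in = √3·V·I·cosφ = 1.732 × 230 × 149 × 0.749 = 44457 W
P_out = η·P_in = 0.876 × 44457 = 38944 W
n = 854 rpm
ω = 2π×854/60 = 89.43 rad/s
τ = P_out/ω = 38944/89.43 = 435 N·m

435 N·m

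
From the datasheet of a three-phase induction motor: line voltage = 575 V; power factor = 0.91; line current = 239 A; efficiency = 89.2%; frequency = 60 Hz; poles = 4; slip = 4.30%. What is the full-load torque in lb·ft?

P_in = √3·V·I·cosφ = 1.732 × 575 × 239 × 0.91 = 216598 W
P_out = η·P_in = 0.892 × 216598 = 193205 W
n_s = 120×60/4 = 1800 rpm; n = 1800×(1−0.043) = 1723 rpm
ω = 2π×1723/60 = 180.4 rad/s
τ = P_out/ω = 193205/180.4 = 1071 N·m
In lb·ft: 1071/1.356 = 790 lb·ft

790 lb·ft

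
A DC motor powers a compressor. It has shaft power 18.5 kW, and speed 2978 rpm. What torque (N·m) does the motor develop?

ω = 2π × 2978/60 = 311.9 rad/s
τ = P/ω = 18500/311.9 = 59.3 N·m

59.3 N·m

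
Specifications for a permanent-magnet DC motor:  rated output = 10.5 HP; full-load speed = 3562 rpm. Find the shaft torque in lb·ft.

15.5 lb·ft

P_out = 10.5 × 746 = 7833 W
ω = 2π × 3562/60 = 373 rad/s
τ = P_out/ω = 7833/373 = 21 N·m
In lb·ft: 21/1.356 = 15.5 lb·ft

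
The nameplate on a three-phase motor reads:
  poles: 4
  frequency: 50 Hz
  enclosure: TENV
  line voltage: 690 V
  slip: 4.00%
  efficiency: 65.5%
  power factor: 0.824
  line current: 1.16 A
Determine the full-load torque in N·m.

4.96 N·m

P_in = √3·V·I·cosφ = 1.732 × 690 × 1.16 × 0.824 = 1142 W
P_out = η·P_in = 0.655 × 1142 = 748 W
n_s = 120×50/4 = 1500 rpm; n = 1500×(1−0.04) = 1440 rpm
ω = 2π×1440/60 = 150.8 rad/s
τ = P_out/ω = 748/150.8 = 4.96 N·m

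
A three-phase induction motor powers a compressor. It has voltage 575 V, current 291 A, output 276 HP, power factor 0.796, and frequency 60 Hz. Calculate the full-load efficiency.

P_out = 276 × 746 = 205896 W
P_in = √3·V_L·I_L·cosφ = 1.732 × 575 × 291 × 0.796 = 230686 W
η = P_out / P_in = 205896 / 230686 = 0.893 = 89.3%

89.3 %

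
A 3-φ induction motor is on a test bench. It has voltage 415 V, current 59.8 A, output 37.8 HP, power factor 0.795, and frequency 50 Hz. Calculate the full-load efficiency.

P_out = 37.8 × 746 = 28199 W
P_in = √3·V_L·I_L·cosφ = 1.732 × 415 × 59.8 × 0.795 = 34172 W
η = P_out / P_in = 28199 / 34172 = 0.825 = 82.5%

82.5 %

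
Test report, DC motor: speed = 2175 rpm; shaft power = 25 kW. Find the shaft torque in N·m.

ω = 2π × 2175/60 = 227.8 rad/s
τ = P/ω = 25000/227.8 = 110 N·m

110 N·m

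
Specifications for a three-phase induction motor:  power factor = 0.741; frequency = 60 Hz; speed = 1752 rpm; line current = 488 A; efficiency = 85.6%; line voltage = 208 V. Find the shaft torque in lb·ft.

448 lb·ft

P_in = √3·V·I·cosφ = 1.732 × 208 × 488 × 0.741 = 130271 W
P_out = η·P_in = 0.856 × 130271 = 111512 W
n = 1752 rpm
ω = 2π×1752/60 = 183.5 rad/s
τ = P_out/ω = 111512/183.5 = 607.7 N·m
In lb·ft: 607.7/1.356 = 448 lb·ft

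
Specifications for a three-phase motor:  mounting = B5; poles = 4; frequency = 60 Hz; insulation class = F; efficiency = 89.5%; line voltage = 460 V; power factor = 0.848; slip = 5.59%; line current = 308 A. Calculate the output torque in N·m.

1050 N·m

P_in = √3·V·I·cosφ = 1.732 × 460 × 308 × 0.848 = 208091 W
P_out = η·P_in = 0.895 × 208091 = 186241 W
n_s = 120×60/4 = 1800 rpm; n = 1800×(1−0.0559) = 1699 rpm
ω = 2π×1699/60 = 177.9 rad/s
τ = P_out/ω = 186241/177.9 = 1050 N·m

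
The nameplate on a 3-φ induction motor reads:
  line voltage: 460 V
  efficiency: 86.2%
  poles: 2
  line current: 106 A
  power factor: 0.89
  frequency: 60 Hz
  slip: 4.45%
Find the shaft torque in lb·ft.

133 lb·ft

P_in = √3·V·I·cosφ = 1.732 × 460 × 106 × 0.89 = 75163 W
P_out = η·P_in = 0.862 × 75163 = 64791 W
n_s = 120×60/2 = 3600 rpm; n = 3600×(1−0.0445) = 3440 rpm
ω = 2π×3440/60 = 360.2 rad/s
τ = P_out/ω = 64791/360.2 = 179.9 N·m
In lb·ft: 179.9/1.356 = 133 lb·ft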